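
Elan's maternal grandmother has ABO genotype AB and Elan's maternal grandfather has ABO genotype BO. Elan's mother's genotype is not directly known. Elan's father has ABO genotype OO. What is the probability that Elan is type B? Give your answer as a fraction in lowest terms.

1/2

Elan's mother's ABO genotype from AB × BO: 1/4 AB, 1/4 AO, 1/4 BB, 1/4 BO.
Crossing each possibility with the father OO and summing P(type B): 1/4·1/2 + 1/4·0 + 1/4·1 + 1/4·1/2 = 1/2.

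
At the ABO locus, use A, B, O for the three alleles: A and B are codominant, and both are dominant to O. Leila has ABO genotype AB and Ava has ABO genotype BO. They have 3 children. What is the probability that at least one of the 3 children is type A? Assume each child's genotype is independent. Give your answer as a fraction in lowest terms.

ABO cross AB × BO → 1/4 A, 1/2 B, 1/4 AB.
So P(type A) = 1/4 per child.
P(none) = (3/4)^3 = 27/64; P(at least one) = 1 − 27/64 = 37/64.

37/64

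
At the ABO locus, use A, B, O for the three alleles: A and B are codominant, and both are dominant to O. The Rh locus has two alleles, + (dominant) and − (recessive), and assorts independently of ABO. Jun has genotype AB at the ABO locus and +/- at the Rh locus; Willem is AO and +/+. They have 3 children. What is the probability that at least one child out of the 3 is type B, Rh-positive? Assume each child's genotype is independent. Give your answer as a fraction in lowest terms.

ABO cross AB × AO → 1/2 A, 1/4 B, 1/4 AB.
Rh cross +/- × +/+ → 1 Rh+; so P(type B, Rh-positive) = 1/4 × 1 = 1/4 per child.
P(none) = (3/4)^3 = 27/64; P(at least one) = 1 − 27/64 = 37/64.

37/64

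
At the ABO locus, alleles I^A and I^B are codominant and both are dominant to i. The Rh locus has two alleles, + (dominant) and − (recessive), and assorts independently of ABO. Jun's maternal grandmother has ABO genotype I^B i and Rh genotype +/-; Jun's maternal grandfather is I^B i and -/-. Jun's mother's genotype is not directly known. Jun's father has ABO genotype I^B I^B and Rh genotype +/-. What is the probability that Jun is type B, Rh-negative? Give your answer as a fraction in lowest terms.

Jun's mother's ABO genotype from I^B i × I^B i: 1/4 I^B I^B, 1/2 I^B i, 1/4 i i.
Crossing each possibility with the father I^B I^B and summing P(type B): 1/4·1 + 1/2·1 + 1/4·1 = 1.
Similarly for Rh via the mother's Rh distribution: P(Rh-) = 3/8.
Independent loci: 1 × 3/8 = 3/8.

3/8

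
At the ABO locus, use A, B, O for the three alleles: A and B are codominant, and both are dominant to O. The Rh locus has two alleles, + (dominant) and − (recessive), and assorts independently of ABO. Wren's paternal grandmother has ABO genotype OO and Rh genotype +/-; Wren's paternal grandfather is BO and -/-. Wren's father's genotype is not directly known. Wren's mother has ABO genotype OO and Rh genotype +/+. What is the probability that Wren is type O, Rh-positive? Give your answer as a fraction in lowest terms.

3/4

Wren's father's ABO genotype from OO × BO: 1/2 BO, 1/2 OO.
Crossing each possibility with the mother OO and summing P(type O): 1/2·1/2 + 1/2·1 = 3/4.
Similarly for Rh via the father's Rh distribution: P(Rh+) = 1.
Independent loci: 3/4 × 1 = 3/4.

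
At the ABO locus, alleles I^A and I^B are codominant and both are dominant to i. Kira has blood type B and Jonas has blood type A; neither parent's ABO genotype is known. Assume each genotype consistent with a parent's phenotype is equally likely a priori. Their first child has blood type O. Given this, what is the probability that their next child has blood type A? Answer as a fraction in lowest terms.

Possible genotypes: Kira ∈ {I^B I^B, I^B i}; Jonas ∈ {I^A I^A, I^A i}.
Weight each parental genotype pair by prior × P(type-O child):
  I^B i × I^A i: posterior weight 1; P(next child type A) = 1/4.
Weighted sum = 1/4.

1/4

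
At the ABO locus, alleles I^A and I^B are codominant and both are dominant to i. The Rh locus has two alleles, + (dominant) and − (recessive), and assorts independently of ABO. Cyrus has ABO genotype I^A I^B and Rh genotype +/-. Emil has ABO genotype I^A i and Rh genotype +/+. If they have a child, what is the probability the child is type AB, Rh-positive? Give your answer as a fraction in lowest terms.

1/4

ABO cross I^A I^B × I^A i → offspring phenotypes: 1/2 A, 1/4 B, 1/4 AB.
Rh cross +/- × +/+ → 1 Rh+.
Independent loci: P(type AB, Rh-positive) = 1/4 × 1 = 1/4.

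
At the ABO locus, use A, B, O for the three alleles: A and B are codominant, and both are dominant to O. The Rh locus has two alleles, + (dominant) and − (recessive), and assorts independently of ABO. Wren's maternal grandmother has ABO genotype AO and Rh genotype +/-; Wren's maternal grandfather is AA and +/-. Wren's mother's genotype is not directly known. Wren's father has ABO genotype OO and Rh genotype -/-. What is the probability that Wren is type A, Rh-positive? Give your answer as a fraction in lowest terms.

Wren's mother's ABO genotype from AO × AA: 1/2 AA, 1/2 AO.
Crossing each possibility with the father OO and summing P(type A): 1/2·1 + 1/2·1/2 = 3/4.
Similarly for Rh via the mother's Rh distribution: P(Rh+) = 1/2.
Independent loci: 3/4 × 1/2 = 3/8.

3/8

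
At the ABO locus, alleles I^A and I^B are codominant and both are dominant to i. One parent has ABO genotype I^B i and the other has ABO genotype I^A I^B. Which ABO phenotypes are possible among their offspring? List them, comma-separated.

A, B, AB

Gametes from I^B i × I^A I^B give offspring ABO genotypes I^A I^B, I^A i, I^B I^B, I^B i, i.e. phenotypes A, B, AB.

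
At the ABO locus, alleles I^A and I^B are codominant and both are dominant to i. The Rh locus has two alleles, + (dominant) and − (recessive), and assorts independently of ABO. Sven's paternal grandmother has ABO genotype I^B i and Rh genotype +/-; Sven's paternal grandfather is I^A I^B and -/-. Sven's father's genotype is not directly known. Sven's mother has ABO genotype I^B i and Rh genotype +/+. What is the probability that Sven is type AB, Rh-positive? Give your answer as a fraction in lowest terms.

1/8

Sven's father's ABO genotype from I^B i × I^A I^B: 1/4 I^A I^B, 1/4 I^A i, 1/4 I^B I^B, 1/4 I^B i.
Crossing each possibility with the mother I^B i and summing P(type AB): 1/4·1/4 + 1/4·1/4 + 1/4·0 + 1/4·0 = 1/8.
Similarly for Rh via the father's Rh distribution: P(Rh+) = 1.
Independent loci: 1/8 × 1 = 1/8.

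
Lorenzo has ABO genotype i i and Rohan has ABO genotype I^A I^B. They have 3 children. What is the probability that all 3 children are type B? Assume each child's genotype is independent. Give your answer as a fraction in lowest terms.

ABO cross i i × I^A I^B → 1/2 A, 1/2 B.
So P(type B) = 1/2 per child.
All 3 independent: (1/2)^3 = 1/8.

1/8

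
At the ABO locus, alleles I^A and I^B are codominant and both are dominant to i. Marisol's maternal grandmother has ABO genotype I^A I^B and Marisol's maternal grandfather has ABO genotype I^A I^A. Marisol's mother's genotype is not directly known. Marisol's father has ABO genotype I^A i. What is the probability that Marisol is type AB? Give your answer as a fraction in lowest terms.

Marisol's mother's ABO genotype from I^A I^B × I^A I^A: 1/2 I^A I^A, 1/2 I^A I^B.
Crossing each possibility with the father I^A i and summing P(type AB): 1/2·0 + 1/2·1/4 = 1/8.

1/8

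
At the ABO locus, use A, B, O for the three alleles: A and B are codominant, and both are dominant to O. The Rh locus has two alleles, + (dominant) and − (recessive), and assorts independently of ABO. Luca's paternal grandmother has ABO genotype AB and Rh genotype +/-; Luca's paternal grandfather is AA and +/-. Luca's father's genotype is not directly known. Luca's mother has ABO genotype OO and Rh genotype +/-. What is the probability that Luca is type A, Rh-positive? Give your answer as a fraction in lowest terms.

9/16

Luca's father's ABO genotype from AB × AA: 1/2 AA, 1/2 AB.
Crossing each possibility with the mother OO and summing P(type A): 1/2·1 + 1/2·1/2 = 3/4.
Similarly for Rh via the father's Rh distribution: P(Rh+) = 3/4.
Independent loci: 3/4 × 3/4 = 9/16.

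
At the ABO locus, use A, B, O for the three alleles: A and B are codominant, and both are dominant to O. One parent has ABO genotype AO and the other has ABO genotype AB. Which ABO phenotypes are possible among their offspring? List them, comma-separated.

Gametes from AO × AB give offspring ABO genotypes AA, AB, AO, BO, i.e. phenotypes A, B, AB.

A, B, AB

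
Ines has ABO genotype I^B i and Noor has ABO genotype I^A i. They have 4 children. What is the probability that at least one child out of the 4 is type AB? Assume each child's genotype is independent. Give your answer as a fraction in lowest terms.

ABO cross I^B i × I^A i → 1/4 O, 1/4 A, 1/4 B, 1/4 AB.
So P(type AB) = 1/4 per child.
P(none) = (3/4)^4 = 81/256; P(at least one) = 1 − 81/256 = 175/256.

175/256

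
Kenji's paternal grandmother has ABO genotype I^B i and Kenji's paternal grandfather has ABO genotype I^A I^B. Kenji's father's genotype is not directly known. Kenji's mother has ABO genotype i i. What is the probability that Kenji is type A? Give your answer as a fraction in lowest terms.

1/4

Kenji's father's ABO genotype from I^B i × I^A I^B: 1/4 I^A I^B, 1/4 I^A i, 1/4 I^B I^B, 1/4 I^B i.
Crossing each possibility with the mother i i and summing P(type A): 1/4·1/2 + 1/4·1/2 + 1/4·0 + 1/4·0 = 1/4.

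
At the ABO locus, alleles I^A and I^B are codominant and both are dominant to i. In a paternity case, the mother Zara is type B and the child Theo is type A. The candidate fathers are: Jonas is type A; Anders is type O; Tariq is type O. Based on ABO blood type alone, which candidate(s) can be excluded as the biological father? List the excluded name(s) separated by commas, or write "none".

Anders, Tariq

A candidate is excluded only if no genotype consistent with his phenotype could produce a type A child with a type B mother.
Anders (type O): no genotype consistent with that phenotype can produce a type-A child with a type-B mother.
Tariq (type O): no genotype consistent with that phenotype can produce a type-A child with a type-B mother.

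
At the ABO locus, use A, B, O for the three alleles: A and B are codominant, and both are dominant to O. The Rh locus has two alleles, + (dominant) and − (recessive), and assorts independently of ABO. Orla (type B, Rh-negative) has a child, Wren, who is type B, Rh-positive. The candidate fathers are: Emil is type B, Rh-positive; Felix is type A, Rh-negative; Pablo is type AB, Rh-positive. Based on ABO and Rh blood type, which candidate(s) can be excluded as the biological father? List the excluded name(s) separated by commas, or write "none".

Felix

A candidate is excluded only if no genotype consistent with his phenotype could produce a type B, Rh-positive child with a type B, Rh-negative mother.
Felix (type A, Rh-): no genotype consistent with that phenotype can produce a type-B Rh+ child with a type-B mother.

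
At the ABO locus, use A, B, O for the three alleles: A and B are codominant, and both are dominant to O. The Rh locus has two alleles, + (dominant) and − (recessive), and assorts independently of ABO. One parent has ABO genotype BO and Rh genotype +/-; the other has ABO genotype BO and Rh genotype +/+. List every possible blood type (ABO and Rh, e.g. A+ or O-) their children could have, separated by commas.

Gametes from BO × BO give offspring ABO genotypes BB, BO, OO, i.e. phenotypes O, B.
Rh cross +/- × +/+ → phenotypes Rh+.
Combining independently: O+, B+.

O+, B+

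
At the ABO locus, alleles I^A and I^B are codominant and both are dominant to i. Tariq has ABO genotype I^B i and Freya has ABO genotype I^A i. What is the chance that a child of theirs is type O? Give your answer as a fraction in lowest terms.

1/4

ABO cross I^B i × I^A i → offspring phenotypes: 1/4 O, 1/4 A, 1/4 B, 1/4 AB.
So P(type O) = 1/4.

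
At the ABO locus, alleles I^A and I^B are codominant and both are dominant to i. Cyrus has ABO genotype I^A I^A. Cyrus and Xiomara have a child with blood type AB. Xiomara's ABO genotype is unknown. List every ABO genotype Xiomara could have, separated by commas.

For each candidate genotype of Xiomara, check whether crossing it with I^A I^A can produce every observed child phenotype.
  I^A I^A → possible child types {A} ✗
  I^A I^B → possible child types {A, AB} ✓
  I^A i → possible child types {A} ✗
  I^B I^B → possible child types {AB} ✓
  I^B i → possible child types {A, AB} ✓
  i i → possible child types {A} ✗

I^A I^B, I^B I^B, I^B i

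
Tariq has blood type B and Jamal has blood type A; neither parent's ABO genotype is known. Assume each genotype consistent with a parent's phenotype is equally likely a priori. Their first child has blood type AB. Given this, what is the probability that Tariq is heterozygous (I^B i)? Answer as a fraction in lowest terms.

Possible genotypes: Tariq ∈ {I^B I^B, I^B i}; Jamal ∈ {I^A I^A, I^A i}.
Weight each parental genotype pair by prior × P(type-AB child):
  I^B I^B × I^A I^A: posterior weight 4/9.
  I^B I^B × I^A i: posterior weight 2/9.
  I^B i × I^A I^A: posterior weight 2/9.
  I^B i × I^A i: posterior weight 1/9.
Sum the posterior weight over pairs where Tariq is I^B i: 1/3.

1/3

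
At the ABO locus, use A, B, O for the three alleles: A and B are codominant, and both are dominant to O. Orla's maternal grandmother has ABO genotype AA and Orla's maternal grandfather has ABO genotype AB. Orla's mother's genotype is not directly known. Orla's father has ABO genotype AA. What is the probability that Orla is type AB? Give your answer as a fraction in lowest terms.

Orla's mother's ABO genotype from AA × AB: 1/2 AA, 1/2 AB.
Crossing each possibility with the father AA and summing P(type AB): 1/2·0 + 1/2·1/2 = 1/4.

1/4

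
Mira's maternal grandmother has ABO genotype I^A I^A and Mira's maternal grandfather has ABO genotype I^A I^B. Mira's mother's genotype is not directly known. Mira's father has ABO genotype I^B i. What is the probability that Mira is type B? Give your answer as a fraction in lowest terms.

1/4

Mira's mother's ABO genotype from I^A I^A × I^A I^B: 1/2 I^A I^A, 1/2 I^A I^B.
Crossing each possibility with the father I^B i and summing P(type B): 1/2·0 + 1/2·1/2 = 1/4.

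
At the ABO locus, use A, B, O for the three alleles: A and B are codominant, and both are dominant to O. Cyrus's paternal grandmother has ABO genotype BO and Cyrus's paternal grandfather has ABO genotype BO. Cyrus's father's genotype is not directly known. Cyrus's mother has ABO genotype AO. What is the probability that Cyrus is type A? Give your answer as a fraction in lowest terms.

1/4

Cyrus's father's ABO genotype from BO × BO: 1/4 BB, 1/2 BO, 1/4 OO.
Crossing each possibility with the mother AO and summing P(type A): 1/4·0 + 1/2·1/4 + 1/4·1/2 = 1/4.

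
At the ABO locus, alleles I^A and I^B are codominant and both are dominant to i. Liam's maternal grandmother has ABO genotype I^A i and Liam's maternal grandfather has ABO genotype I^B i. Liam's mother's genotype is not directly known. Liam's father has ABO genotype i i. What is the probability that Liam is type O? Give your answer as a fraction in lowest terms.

Liam's mother's ABO genotype from I^A i × I^B i: 1/4 I^A I^B, 1/4 I^A i, 1/4 I^B i, 1/4 i i.
Crossing each possibility with the father i i and summing P(type O): 1/4·0 + 1/4·1/2 + 1/4·1/2 + 1/4·1 = 1/2.

1/2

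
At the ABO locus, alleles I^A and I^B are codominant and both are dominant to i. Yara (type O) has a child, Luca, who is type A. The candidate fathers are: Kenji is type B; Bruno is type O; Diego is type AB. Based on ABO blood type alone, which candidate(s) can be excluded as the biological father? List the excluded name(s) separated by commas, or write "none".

Kenji, Bruno

A candidate is excluded only if no genotype consistent with his phenotype could produce a type A child with a type O mother.
Kenji (type B): no genotype consistent with that phenotype can produce a type-A child with a type-O mother.
Bruno (type O): no genotype consistent with that phenotype can produce a type-A child with a type-O mother.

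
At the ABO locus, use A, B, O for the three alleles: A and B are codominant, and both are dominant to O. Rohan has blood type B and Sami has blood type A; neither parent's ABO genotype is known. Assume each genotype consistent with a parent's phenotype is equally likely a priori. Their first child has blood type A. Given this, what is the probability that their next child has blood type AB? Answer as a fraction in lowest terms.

Possible genotypes: Rohan ∈ {BB, BO}; Sami ∈ {AA, AO}.
Weight each parental genotype pair by prior × P(type-A child):
  BO × AA: posterior weight 2/3; P(next child type AB) = 1/2.
  BO × AO: posterior weight 1/3; P(next child type AB) = 1/4.
Weighted sum = 5/12.

5/12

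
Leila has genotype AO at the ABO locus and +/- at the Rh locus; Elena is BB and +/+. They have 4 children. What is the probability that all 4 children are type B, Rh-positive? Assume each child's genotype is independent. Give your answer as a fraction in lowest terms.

ABO cross AO × BB → 1/2 B, 1/2 AB.
Rh cross +/- × +/+ → 1 Rh+; so P(type B, Rh-positive) = 1/2 × 1 = 1/2 per child.
All 4 independent: (1/2)^4 = 1/16.

1/16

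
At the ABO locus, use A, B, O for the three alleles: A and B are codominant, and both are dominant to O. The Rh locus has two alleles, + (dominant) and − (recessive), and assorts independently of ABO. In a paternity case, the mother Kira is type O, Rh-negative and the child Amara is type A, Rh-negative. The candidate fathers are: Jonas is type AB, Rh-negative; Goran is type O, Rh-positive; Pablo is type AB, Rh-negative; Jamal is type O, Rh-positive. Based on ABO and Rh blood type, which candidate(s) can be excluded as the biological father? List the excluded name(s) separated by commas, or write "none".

Goran, Jamal

A candidate is excluded only if no genotype consistent with his phenotype could produce a type A, Rh-negative child with a type O, Rh-negative mother.
Goran (type O, Rh+): no genotype consistent with that phenotype can produce a type-A Rh- child with a type-O mother.
Jamal (type O, Rh+): no genotype consistent with that phenotype can produce a type-A Rh- child with a type-O mother.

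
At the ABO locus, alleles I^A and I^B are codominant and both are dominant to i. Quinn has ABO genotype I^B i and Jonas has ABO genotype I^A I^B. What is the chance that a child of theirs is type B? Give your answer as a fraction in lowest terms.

ABO cross I^B i × I^A I^B → offspring phenotypes: 1/4 A, 1/2 B, 1/4 AB.
So P(type B) = 1/2.

1/2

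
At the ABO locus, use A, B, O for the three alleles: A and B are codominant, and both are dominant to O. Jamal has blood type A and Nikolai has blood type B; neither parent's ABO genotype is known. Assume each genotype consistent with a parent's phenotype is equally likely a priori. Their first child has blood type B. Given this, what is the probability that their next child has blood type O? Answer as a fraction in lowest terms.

1/12

Possible genotypes: Jamal ∈ {AA, AO}; Nikolai ∈ {BB, BO}.
Weight each parental genotype pair by prior × P(type-B child):
  AO × BB: posterior weight 2/3; P(next child type O) = 0.
  AO × BO: posterior weight 1/3; P(next child type O) = 1/4.
Weighted sum = 1/12.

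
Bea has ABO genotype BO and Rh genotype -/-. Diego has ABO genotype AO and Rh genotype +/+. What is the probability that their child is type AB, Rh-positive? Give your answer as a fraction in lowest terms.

1/4

ABO cross BO × AO → offspring phenotypes: 1/4 O, 1/4 A, 1/4 B, 1/4 AB.
Rh cross -/- × +/+ → 1 Rh+.
Independent loci: P(type AB, Rh-positive) = 1/4 × 1 = 1/4.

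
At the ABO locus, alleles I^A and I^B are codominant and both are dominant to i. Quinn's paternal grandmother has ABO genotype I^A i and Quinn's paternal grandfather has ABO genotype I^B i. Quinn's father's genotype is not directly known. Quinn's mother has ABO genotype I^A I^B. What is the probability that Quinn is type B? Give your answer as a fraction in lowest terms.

3/8

Quinn's father's ABO genotype from I^A i × I^B i: 1/4 I^A I^B, 1/4 I^A i, 1/4 I^B i, 1/4 i i.
Crossing each possibility with the mother I^A I^B and summing P(type B): 1/4·1/4 + 1/4·1/4 + 1/4·1/2 + 1/4·1/2 = 3/8.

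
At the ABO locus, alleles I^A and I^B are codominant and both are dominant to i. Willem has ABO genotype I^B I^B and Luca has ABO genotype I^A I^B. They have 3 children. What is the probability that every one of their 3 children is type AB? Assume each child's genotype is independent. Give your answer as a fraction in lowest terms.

1/8

ABO cross I^B I^B × I^A I^B → 1/2 B, 1/2 AB.
So P(type AB) = 1/2 per child.
All 3 independent: (1/2)^3 = 1/8.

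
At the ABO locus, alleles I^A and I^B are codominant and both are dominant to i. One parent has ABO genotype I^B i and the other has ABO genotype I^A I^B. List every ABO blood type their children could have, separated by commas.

A, B, AB

Gametes from I^B i × I^A I^B give offspring ABO genotypes I^A I^B, I^A i, I^B I^B, I^B i, i.e. phenotypes A, B, AB.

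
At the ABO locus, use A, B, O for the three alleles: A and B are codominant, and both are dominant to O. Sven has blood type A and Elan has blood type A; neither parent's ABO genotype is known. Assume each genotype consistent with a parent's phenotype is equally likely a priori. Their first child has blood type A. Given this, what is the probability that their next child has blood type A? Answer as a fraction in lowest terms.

19/20

Possible genotypes: Sven ∈ {AA, AO}; Elan ∈ {AA, AO}.
Weight each parental genotype pair by prior × P(type-A child):
  AA × AA: posterior weight 4/15; P(next child type A) = 1.
  AA × AO: posterior weight 4/15; P(next child type A) = 1.
  AO × AA: posterior weight 4/15; P(next child type A) = 1.
  AO × AO: posterior weight 1/5; P(next child type A) = 3/4.
Weighted sum = 19/20.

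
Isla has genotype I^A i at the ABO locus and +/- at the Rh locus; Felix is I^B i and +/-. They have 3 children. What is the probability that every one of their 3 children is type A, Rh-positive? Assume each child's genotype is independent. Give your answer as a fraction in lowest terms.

27/4096

ABO cross I^A i × I^B i → 1/4 O, 1/4 A, 1/4 B, 1/4 AB.
Rh cross +/- × +/- → 3/4 Rh+, 1/4 Rh-; so P(type A, Rh-positive) = 1/4 × 3/4 = 3/16 per child.
All 3 independent: (3/16)^3 = 27/4096.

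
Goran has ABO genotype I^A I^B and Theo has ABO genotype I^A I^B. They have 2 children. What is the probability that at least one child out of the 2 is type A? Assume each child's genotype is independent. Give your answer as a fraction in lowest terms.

7/16

ABO cross I^A I^B × I^A I^B → 1/4 A, 1/4 B, 1/2 AB.
So P(type A) = 1/4 per child.
P(none) = (3/4)^2 = 9/16; P(at least one) = 1 − 9/16 = 7/16.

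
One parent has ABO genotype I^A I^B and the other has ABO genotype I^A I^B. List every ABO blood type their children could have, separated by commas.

Gametes from I^A I^B × I^A I^B give offspring ABO genotypes I^A I^A, I^A I^B, I^B I^B, i.e. phenotypes A, B, AB.

A, B, AB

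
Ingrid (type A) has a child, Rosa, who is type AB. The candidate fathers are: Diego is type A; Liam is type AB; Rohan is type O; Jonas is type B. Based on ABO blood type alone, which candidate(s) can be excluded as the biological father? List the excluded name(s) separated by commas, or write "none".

A candidate is excluded only if no genotype consistent with his phenotype could produce a type AB child with a type A mother.
Diego (type A): no genotype consistent with that phenotype can produce a type-AB child with a type-A mother.
Rohan (type O): no genotype consistent with that phenotype can produce a type-AB child with a type-A mother.

Diego, Rohan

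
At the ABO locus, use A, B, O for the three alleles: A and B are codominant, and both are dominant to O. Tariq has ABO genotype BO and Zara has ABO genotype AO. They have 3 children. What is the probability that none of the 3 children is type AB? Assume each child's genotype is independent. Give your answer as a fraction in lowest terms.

27/64

ABO cross BO × AO → 1/4 O, 1/4 A, 1/4 B, 1/4 AB.
So P(type AB) = 1/4 per child.
P(not type AB) = 3/4 for one child; (3/4)^3 = 27/64.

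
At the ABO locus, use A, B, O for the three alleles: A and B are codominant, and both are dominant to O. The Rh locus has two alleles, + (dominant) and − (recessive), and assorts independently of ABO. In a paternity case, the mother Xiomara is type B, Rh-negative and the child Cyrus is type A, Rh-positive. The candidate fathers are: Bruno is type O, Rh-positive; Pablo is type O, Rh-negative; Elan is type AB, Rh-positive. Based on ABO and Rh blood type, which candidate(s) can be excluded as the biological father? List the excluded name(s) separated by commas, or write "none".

Bruno, Pablo

A candidate is excluded only if no genotype consistent with his phenotype could produce a type A, Rh-positive child with a type B, Rh-negative mother.
Bruno (type O, Rh+): no genotype consistent with that phenotype can produce a type-A Rh+ child with a type-B mother.
Pablo (type O, Rh-): no genotype consistent with that phenotype can produce a type-A Rh+ child with a type-B mother.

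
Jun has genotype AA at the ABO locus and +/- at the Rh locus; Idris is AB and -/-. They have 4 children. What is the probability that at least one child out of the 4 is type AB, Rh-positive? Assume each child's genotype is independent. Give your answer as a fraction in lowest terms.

ABO cross AA × AB → 1/2 A, 1/2 AB.
Rh cross +/- × -/- → 1/2 Rh+, 1/2 Rh-; so P(type AB, Rh-positive) = 1/2 × 1/2 = 1/4 per child.
P(none) = (3/4)^4 = 81/256; P(at least one) = 1 − 81/256 = 175/256.

175/256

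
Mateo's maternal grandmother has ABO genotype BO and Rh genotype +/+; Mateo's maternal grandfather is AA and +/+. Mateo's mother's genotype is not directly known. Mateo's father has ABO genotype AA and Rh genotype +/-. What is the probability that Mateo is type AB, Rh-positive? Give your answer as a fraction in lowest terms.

1/4

Mateo's mother's ABO genotype from BO × AA: 1/2 AB, 1/2 AO.
Crossing each possibility with the father AA and summing P(type AB): 1/2·1/2 + 1/2·0 = 1/4.
Similarly for Rh via the mother's Rh distribution: P(Rh+) = 1.
Independent loci: 1/4 × 1 = 1/4.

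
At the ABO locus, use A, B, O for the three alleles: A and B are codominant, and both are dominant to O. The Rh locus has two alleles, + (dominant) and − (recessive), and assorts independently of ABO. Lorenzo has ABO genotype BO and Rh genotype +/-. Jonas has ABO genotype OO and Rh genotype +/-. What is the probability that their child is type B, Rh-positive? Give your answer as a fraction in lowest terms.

3/8

ABO cross BO × OO → offspring phenotypes: 1/2 O, 1/2 B.
Rh cross +/- × +/- → 3/4 Rh+, 1/4 Rh-.
Independent loci: P(type B, Rh-positive) = 1/2 × 3/4 = 3/8.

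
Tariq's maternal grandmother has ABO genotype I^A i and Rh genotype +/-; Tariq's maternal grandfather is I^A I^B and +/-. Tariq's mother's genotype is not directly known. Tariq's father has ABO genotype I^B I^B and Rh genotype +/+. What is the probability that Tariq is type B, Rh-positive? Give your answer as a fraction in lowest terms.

1/2

Tariq's mother's ABO genotype from I^A i × I^A I^B: 1/4 I^A I^A, 1/4 I^A I^B, 1/4 I^A i, 1/4 I^B i.
Crossing each possibility with the father I^B I^B and summing P(type B): 1/4·0 + 1/4·1/2 + 1/4·1/2 + 1/4·1 = 1/2.
Similarly for Rh via the mother's Rh distribution: P(Rh+) = 1.
Independent loci: 1/2 × 1 = 1/2.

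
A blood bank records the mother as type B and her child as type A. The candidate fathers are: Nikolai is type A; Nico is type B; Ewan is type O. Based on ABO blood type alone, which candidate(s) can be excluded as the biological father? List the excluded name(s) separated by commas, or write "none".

Nico, Ewan

A candidate is excluded only if no genotype consistent with his phenotype could produce a type A child with a type B mother.
Nico (type B): no genotype consistent with that phenotype can produce a type-A child with a type-B mother.
Ewan (type O): no genotype consistent with that phenotype can produce a type-A child with a type-B mother.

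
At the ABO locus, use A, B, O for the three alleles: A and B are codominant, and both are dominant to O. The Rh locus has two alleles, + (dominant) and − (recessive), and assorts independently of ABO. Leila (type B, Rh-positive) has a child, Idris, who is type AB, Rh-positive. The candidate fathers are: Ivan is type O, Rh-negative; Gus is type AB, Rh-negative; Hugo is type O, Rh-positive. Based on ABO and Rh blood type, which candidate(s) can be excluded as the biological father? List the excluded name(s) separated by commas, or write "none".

Ivan, Hugo

A candidate is excluded only if no genotype consistent with his phenotype could produce a type AB, Rh-positive child with a type B, Rh-positive mother.
Ivan (type O, Rh-): no genotype consistent with that phenotype can produce a type-AB Rh+ child with a type-B mother.
Hugo (type O, Rh+): no genotype consistent with that phenotype can produce a type-AB Rh+ child with a type-B mother.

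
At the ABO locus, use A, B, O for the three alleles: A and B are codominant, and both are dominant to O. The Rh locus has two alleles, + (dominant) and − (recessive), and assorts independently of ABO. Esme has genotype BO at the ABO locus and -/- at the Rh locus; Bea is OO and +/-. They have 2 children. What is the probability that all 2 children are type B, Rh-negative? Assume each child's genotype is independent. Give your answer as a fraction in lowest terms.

1/16

ABO cross BO × OO → 1/2 O, 1/2 B.
Rh cross -/- × +/- → 1/2 Rh+, 1/2 Rh-; so P(type B, Rh-negative) = 1/2 × 1/2 = 1/4 per child.
All 2 independent: (1/4)^2 = 1/16.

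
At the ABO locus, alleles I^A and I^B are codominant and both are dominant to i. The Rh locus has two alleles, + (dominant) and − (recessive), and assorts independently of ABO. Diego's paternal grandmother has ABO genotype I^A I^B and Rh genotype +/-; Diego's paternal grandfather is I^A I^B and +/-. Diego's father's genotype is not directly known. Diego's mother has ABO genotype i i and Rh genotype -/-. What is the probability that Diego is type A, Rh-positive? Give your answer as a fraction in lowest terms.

1/4

Diego's father's ABO genotype from I^A I^B × I^A I^B: 1/4 I^A I^A, 1/2 I^A I^B, 1/4 I^B I^B.
Crossing each possibility with the mother i i and summing P(type A): 1/4·1 + 1/2·1/2 + 1/4·0 = 1/2.
Similarly for Rh via the father's Rh distribution: P(Rh+) = 1/2.
Independent loci: 1/2 × 1/2 = 1/4.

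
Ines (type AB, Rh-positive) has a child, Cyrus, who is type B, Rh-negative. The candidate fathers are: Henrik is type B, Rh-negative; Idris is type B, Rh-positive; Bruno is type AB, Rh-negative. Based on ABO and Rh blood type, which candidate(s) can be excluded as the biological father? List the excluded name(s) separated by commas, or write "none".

A candidate is excluded only if no genotype consistent with his phenotype could produce a type B, Rh-negative child with a type AB, Rh-positive mother.
Every candidate has at least one consistent genotype combination, so none can be excluded.

none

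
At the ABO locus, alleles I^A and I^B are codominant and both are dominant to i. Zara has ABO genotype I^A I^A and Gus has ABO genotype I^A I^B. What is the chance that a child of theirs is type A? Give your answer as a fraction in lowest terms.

ABO cross I^A I^A × I^A I^B → offspring phenotypes: 1/2 A, 1/2 AB.
So P(type A) = 1/2.

1/2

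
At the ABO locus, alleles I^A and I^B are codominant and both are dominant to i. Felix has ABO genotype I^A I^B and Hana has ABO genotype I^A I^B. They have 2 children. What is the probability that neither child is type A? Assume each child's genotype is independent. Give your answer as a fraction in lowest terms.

ABO cross I^A I^B × I^A I^B → 1/4 A, 1/4 B, 1/2 AB.
So P(type A) = 1/4 per child.
P(not type A) = 3/4 for one child; (3/4)^2 = 9/16.

9/16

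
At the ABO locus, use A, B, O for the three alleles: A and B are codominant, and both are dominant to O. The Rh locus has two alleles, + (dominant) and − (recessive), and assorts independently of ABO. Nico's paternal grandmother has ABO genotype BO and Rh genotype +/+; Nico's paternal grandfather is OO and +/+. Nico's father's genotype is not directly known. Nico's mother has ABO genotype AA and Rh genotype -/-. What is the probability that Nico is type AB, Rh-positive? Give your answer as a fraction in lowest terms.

Nico's father's ABO genotype from BO × OO: 1/2 BO, 1/2 OO.
Crossing each possibility with the mother AA and summing P(type AB): 1/2·1/2 + 1/2·0 = 1/4.
Similarly for Rh via the father's Rh distribution: P(Rh+) = 1.
Independent loci: 1/4 × 1 = 1/4.

1/4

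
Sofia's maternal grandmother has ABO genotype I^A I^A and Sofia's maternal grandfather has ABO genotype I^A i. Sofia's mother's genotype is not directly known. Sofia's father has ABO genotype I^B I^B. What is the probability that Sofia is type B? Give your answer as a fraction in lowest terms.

Sofia's mother's ABO genotype from I^A I^A × I^A i: 1/2 I^A I^A, 1/2 I^A i.
Crossing each possibility with the father I^B I^B and summing P(type B): 1/2·0 + 1/2·1/2 = 1/4.

1/4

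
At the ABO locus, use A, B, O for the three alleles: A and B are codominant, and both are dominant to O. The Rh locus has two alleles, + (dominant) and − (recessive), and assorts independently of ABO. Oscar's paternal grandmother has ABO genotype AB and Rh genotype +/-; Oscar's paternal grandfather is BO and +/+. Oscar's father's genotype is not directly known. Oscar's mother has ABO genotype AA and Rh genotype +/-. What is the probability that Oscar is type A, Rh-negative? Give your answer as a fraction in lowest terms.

Oscar's father's ABO genotype from AB × BO: 1/4 AB, 1/4 AO, 1/4 BB, 1/4 BO.
Crossing each possibility with the mother AA and summing P(type A): 1/4·1/2 + 1/4·1 + 1/4·0 + 1/4·1/2 = 1/2.
Similarly for Rh via the father's Rh distribution: P(Rh-) = 1/8.
Independent loci: 1/2 × 1/8 = 1/16.

1/16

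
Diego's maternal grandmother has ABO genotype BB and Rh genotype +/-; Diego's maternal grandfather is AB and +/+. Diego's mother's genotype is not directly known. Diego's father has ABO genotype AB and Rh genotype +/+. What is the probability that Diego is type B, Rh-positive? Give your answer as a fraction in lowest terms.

3/8

Diego's mother's ABO genotype from BB × AB: 1/2 AB, 1/2 BB.
Crossing each possibility with the father AB and summing P(type B): 1/2·1/4 + 1/2·1/2 = 3/8.
Similarly for Rh via the mother's Rh distribution: P(Rh+) = 1.
Independent loci: 3/8 × 1 = 3/8.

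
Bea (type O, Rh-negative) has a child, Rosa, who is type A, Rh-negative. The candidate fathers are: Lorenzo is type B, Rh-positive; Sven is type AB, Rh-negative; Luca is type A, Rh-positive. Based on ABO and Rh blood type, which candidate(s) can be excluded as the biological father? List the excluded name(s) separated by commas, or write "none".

Lorenzo

A candidate is excluded only if no genotype consistent with his phenotype could produce a type A, Rh-negative child with a type O, Rh-negative mother.
Lorenzo (type B, Rh+): no genotype consistent with that phenotype can produce a type-A Rh- child with a type-O mother.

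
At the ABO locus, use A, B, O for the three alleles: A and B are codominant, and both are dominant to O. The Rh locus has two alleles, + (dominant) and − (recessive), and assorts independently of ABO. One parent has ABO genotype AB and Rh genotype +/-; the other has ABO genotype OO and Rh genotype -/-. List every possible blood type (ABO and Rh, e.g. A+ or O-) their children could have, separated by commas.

A+, A-, B+, B-

Gametes from AB × OO give offspring ABO genotypes AO, BO, i.e. phenotypes A, B.
Rh cross +/- × -/- → phenotypes Rh+, Rh-.
Combining independently: A+, A-, B+, B-.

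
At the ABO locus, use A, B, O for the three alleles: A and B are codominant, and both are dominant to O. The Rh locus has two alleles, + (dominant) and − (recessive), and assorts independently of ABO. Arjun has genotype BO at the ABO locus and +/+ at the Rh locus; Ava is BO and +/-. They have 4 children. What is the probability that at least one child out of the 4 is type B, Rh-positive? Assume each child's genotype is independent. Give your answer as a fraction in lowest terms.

ABO cross BO × BO → 1/4 O, 3/4 B.
Rh cross +/+ × +/- → 1 Rh+; so P(type B, Rh-positive) = 3/4 × 1 = 3/4 per child.
P(none) = (1/4)^4 = 1/256; P(at least one) = 1 − 1/256 = 255/256.

255/256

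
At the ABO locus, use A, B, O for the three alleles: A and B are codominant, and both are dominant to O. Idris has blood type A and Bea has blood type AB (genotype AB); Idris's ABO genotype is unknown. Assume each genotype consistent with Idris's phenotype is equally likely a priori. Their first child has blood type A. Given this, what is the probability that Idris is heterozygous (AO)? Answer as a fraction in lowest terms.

Possible genotypes: Idris ∈ {AA, AO}; Bea ∈ {AB}.
Weight each parental genotype pair by prior × P(type-A child):
  AA × AB: posterior weight 1/2.
  AO × AB: posterior weight 1/2.
Sum the posterior weight over pairs where Idris is AO: 1/2.

1/2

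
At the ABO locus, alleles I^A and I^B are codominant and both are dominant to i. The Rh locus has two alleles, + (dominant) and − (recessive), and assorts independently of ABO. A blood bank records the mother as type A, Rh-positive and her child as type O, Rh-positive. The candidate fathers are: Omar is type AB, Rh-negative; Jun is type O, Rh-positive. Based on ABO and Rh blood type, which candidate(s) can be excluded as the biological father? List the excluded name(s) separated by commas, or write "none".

A candidate is excluded only if no genotype consistent with his phenotype could produce a type O, Rh-positive child with a type A, Rh-positive mother.
Omar (type AB, Rh-): no genotype consistent with that phenotype can produce a type-O Rh+ child with a type-A mother.

Omar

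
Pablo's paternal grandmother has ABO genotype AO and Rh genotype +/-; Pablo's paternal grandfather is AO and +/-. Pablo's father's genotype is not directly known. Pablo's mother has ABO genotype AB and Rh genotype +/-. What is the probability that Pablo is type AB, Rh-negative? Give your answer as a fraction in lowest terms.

1/16

Pablo's father's ABO genotype from AO × AO: 1/4 AA, 1/2 AO, 1/4 OO.
Crossing each possibility with the mother AB and summing P(type AB): 1/4·1/2 + 1/2·1/4 + 1/4·0 = 1/4.
Similarly for Rh via the father's Rh distribution: P(Rh-) = 1/4.
Independent loci: 1/4 × 1/4 = 1/16.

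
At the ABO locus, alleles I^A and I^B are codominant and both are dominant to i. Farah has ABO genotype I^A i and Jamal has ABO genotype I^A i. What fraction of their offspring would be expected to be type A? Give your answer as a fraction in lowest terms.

ABO cross I^A i × I^A i → offspring phenotypes: 1/4 O, 3/4 A.
So P(type A) = 3/4.

3/4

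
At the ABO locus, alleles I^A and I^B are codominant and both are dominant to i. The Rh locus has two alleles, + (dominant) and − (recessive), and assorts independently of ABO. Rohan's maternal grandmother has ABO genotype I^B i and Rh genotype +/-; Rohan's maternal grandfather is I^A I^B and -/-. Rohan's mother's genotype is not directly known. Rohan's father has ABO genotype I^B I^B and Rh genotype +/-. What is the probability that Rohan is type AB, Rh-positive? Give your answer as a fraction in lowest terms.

5/32

Rohan's mother's ABO genotype from I^B i × I^A I^B: 1/4 I^A I^B, 1/4 I^A i, 1/4 I^B I^B, 1/4 I^B i.
Crossing each possibility with the father I^B I^B and summing P(type AB): 1/4·1/2 + 1/4·1/2 + 1/4·0 + 1/4·0 = 1/4.
Similarly for Rh via the mother's Rh distribution: P(Rh+) = 5/8.
Independent loci: 1/4 × 5/8 = 5/32.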